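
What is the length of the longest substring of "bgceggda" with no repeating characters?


Input: "bgceggda"
Sliding window (track last position of each char):
  Position 0 ('b'): window [0,0] length 1 -- new best
  Position 1 ('g'): window [0,1] length 2 -- new best
  Position 2 ('c'): window [0,2] length 3 -- new best
  Position 3 ('e'): window [0,3] length 4 -- new best
  Position 4 ('g'): repeat (last at 1), move window start to 2
  Position 4 ('g'): window [2,4] length 3
  Position 5 ('g'): repeat (last at 4), move window start to 5
  Position 5 ('g'): window [5,5] length 1
  Position 6 ('d'): window [5,6] length 2
  Position 7 ('a'): window [5,7] length 3
Longest substring with no repeats: "bgce" with length 4

4


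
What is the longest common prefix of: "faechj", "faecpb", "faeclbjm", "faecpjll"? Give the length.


Words: faechj, faecpb, faeclbjm, faecpjll
  Position 0: all 'f' => match
  Position 1: all 'a' => match
  Position 2: all 'e' => match
  Position 3: all 'c' => match
  Position 4: ('h', 'p', 'l', 'p') => mismatch, stop
LCP = "faec" (length 4)

4


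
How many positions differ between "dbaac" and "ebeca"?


Comparing "dbaac" and "ebeca" position by position:
  Position 0: 'd' vs 'e' => DIFFER
  Position 1: 'b' vs 'b' => same
  Position 2: 'a' vs 'e' => DIFFER
  Position 3: 'a' vs 'c' => DIFFER
  Position 4: 'c' vs 'a' => DIFFER
Positions that differ: 4

4


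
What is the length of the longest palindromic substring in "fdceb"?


Input: "fdceb"
Checking substrings for palindromes:
  No multi-char palindromic substrings found
Longest palindromic substring: "f" with length 1

1


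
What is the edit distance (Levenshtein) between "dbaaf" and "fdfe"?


Computing edit distance: "dbaaf" -> "fdfe"
DP table:
           f    d    f    e
      0    1    2    3    4
  d   1    1    1    2    3
  b   2    2    2    2    3
  a   3    3    3    3    3
  a   4    4    4    4    4
  f   5    4    5    4    5
Edit distance = dp[5][4] = 5

5


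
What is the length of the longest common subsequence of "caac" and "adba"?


LCS of "caac" and "adba"
DP table:
           a    d    b    a
      0    0    0    0    0
  c   0    0    0    0    0
  a   0    1    1    1    1
  a   0    1    1    1    2
  c   0    1    1    1    2
LCS length = dp[4][4] = 2

2


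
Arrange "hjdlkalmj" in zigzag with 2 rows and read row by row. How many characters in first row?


Zigzag "hjdlkalmj" into 2 rows:
Placing characters:
  'h' => row 0
  'j' => row 1
  'd' => row 0
  'l' => row 1
  'k' => row 0
  'a' => row 1
  'l' => row 0
  'm' => row 1
  'j' => row 0
Rows:
  Row 0: "hdklj"
  Row 1: "jlam"
First row length: 5

5


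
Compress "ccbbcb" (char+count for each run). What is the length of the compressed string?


Input: ccbbcb
Runs:
  'c' x 2 => "c2"
  'b' x 2 => "b2"
  'c' x 1 => "c1"
  'b' x 1 => "b1"
Compressed: "c2b2c1b1"
Compressed length: 8

8


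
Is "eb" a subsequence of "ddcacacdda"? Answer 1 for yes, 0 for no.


Check if "eb" is a subsequence of "ddcacacdda"
Greedy scan:
  Position 0 ('d'): no match needed
  Position 1 ('d'): no match needed
  Position 2 ('c'): no match needed
  Position 3 ('a'): no match needed
  Position 4 ('c'): no match needed
  Position 5 ('a'): no match needed
  Position 6 ('c'): no match needed
  Position 7 ('d'): no match needed
  Position 8 ('d'): no match needed
  Position 9 ('a'): no match needed
Only matched 0/2 characters => not a subsequence

0


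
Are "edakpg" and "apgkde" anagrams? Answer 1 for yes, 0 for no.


Strings: "edakpg", "apgkde"
Sorted first:  adegkp
Sorted second: adegkp
Sorted forms match => anagrams

1


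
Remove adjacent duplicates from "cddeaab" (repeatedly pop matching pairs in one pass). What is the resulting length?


Input: cddeaab
Stack-based adjacent duplicate removal:
  Read 'c': push. Stack: c
  Read 'd': push. Stack: cd
  Read 'd': matches stack top 'd' => pop. Stack: c
  Read 'e': push. Stack: ce
  Read 'a': push. Stack: cea
  Read 'a': matches stack top 'a' => pop. Stack: ce
  Read 'b': push. Stack: ceb
Final stack: "ceb" (length 3)

3


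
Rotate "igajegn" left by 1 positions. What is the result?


Input: "igajegn", rotate left by 1
First 1 characters: "i"
Remaining characters: "gajegn"
Concatenate remaining + first: "gajegn" + "i" = "gajegni"

gajegni


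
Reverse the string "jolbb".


Input: jolbb
Reading characters right to left:
  Position 4: 'b'
  Position 3: 'b'
  Position 2: 'l'
  Position 1: 'o'
  Position 0: 'j'
Reversed: bbloj

bbloj


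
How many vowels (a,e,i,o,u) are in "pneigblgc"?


Input: pneigblgc
Checking each character:
  'p' at position 0: consonant
  'n' at position 1: consonant
  'e' at position 2: vowel (running total: 1)
  'i' at position 3: vowel (running total: 2)
  'g' at position 4: consonant
  'b' at position 5: consonant
  'l' at position 6: consonant
  'g' at position 7: consonant
  'c' at position 8: consonant
Total vowels: 2

2


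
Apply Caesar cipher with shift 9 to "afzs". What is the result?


Caesar cipher: shift "afzs" by 9
  'a' (pos 0) + 9 = pos 9 = 'j'
  'f' (pos 5) + 9 = pos 14 = 'o'
  'z' (pos 25) + 9 = pos 8 = 'i'
  's' (pos 18) + 9 = pos 1 = 'b'
Result: joib

joib


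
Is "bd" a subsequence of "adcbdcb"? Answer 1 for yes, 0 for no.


Check if "bd" is a subsequence of "adcbdcb"
Greedy scan:
  Position 0 ('a'): no match needed
  Position 1 ('d'): no match needed
  Position 2 ('c'): no match needed
  Position 3 ('b'): matches sub[0] = 'b'
  Position 4 ('d'): matches sub[1] = 'd'
  Position 5 ('c'): no match needed
  Position 6 ('b'): no match needed
All 2 characters matched => is a subsequence

1


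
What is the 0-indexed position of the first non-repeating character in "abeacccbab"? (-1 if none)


Input: abeacccbab
Character frequencies:
  'a': 3
  'b': 3
  'c': 3
  'e': 1
Scanning left to right for freq == 1:
  Position 0 ('a'): freq=3, skip
  Position 1 ('b'): freq=3, skip
  Position 2 ('e'): unique! => answer = 2

2


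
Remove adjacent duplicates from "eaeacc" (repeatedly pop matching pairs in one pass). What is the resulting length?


Input: eaeacc
Stack-based adjacent duplicate removal:
  Read 'e': push. Stack: e
  Read 'a': push. Stack: ea
  Read 'e': push. Stack: eae
  Read 'a': push. Stack: eaea
  Read 'c': push. Stack: eaeac
  Read 'c': matches stack top 'c' => pop. Stack: eaea
Final stack: "eaea" (length 4)

4


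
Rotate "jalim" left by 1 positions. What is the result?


Input: "jalim", rotate left by 1
First 1 characters: "j"
Remaining characters: "alim"
Concatenate remaining + first: "alim" + "j" = "alimj"

alimj


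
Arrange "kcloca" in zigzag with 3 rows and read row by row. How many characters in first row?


Zigzag "kcloca" into 3 rows:
Placing characters:
  'k' => row 0
  'c' => row 1
  'l' => row 2
  'o' => row 1
  'c' => row 0
  'a' => row 1
Rows:
  Row 0: "kc"
  Row 1: "coa"
  Row 2: "l"
First row length: 2

2


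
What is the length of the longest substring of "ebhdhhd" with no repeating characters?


Input: "ebhdhhd"
Sliding window (track last position of each char):
  Position 0 ('e'): window [0,0] length 1 -- new best
  Position 1 ('b'): window [0,1] length 2 -- new best
  Position 2 ('h'): window [0,2] length 3 -- new best
  Position 3 ('d'): window [0,3] length 4 -- new best
  Position 4 ('h'): repeat (last at 2), move window start to 3
  Position 4 ('h'): window [3,4] length 2
  Position 5 ('h'): repeat (last at 4), move window start to 5
  Position 5 ('h'): window [5,5] length 1
  Position 6 ('d'): window [5,6] length 2
Longest substring with no repeats: "ebhd" with length 4

4


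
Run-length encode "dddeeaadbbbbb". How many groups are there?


Input: dddeeaadbbbbb
Scanning for consecutive runs:
  Group 1: 'd' x 3 (positions 0-2)
  Group 2: 'e' x 2 (positions 3-4)
  Group 3: 'a' x 2 (positions 5-6)
  Group 4: 'd' x 1 (positions 7-7)
  Group 5: 'b' x 5 (positions 8-12)
Total groups: 5

5


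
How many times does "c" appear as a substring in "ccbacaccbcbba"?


Searching for "c" in "ccbacaccbcbba"
Scanning each position:
  Position 0: "c" => MATCH
  Position 1: "c" => MATCH
  Position 2: "b" => no
  Position 3: "a" => no
  Position 4: "c" => MATCH
  Position 5: "a" => no
  Position 6: "c" => MATCH
  Position 7: "c" => MATCH
  Position 8: "b" => no
  Position 9: "c" => MATCH
  Position 10: "b" => no
  Position 11: "b" => no
  Position 12: "a" => no
Total occurrences: 6

6


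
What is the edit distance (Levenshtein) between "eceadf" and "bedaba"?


Computing edit distance: "eceadf" -> "bedaba"
DP table:
           b    e    d    a    b    a
      0    1    2    3    4    5    6
  e   1    1    1    2    3    4    5
  c   2    2    2    2    3    4    5
  e   3    3    2    3    3    4    5
  a   4    4    3    3    3    4    4
  d   5    5    4    3    4    4    5
  f   6    6    5    4    4    5    5
Edit distance = dp[6][6] = 5

5


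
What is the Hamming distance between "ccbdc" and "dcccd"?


Comparing "ccbdc" and "dcccd" position by position:
  Position 0: 'c' vs 'd' => differ
  Position 1: 'c' vs 'c' => same
  Position 2: 'b' vs 'c' => differ
  Position 3: 'd' vs 'c' => differ
  Position 4: 'c' vs 'd' => differ
Total differences (Hamming distance): 4

4


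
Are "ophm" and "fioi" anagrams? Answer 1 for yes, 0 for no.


Strings: "ophm", "fioi"
Sorted first:  hmop
Sorted second: fiio
Differ at position 0: 'h' vs 'f' => not anagrams

0


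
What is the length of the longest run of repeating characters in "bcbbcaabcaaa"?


Input: "bcbbcaabcaaa"
Scanning for longest run:
  Position 1 ('c'): new char, reset run to 1
  Position 2 ('b'): new char, reset run to 1
  Position 3 ('b'): continues run of 'b', length=2
  Position 4 ('c'): new char, reset run to 1
  Position 5 ('a'): new char, reset run to 1
  Position 6 ('a'): continues run of 'a', length=2
  Position 7 ('b'): new char, reset run to 1
  Position 8 ('c'): new char, reset run to 1
  Position 9 ('a'): new char, reset run to 1
  Position 10 ('a'): continues run of 'a', length=2
  Position 11 ('a'): continues run of 'a', length=3
Longest run: 'a' with length 3

3


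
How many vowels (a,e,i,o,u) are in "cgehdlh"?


Input: cgehdlh
Checking each character:
  'c' at position 0: consonant
  'g' at position 1: consonant
  'e' at position 2: vowel (running total: 1)
  'h' at position 3: consonant
  'd' at position 4: consonant
  'l' at position 5: consonant
  'h' at position 6: consonant
Total vowels: 1

1


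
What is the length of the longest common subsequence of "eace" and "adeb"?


LCS of "eace" and "adeb"
DP table:
           a    d    e    b
      0    0    0    0    0
  e   0    0    0    1    1
  a   0    1    1    1    1
  c   0    1    1    1    1
  e   0    1    1    2    2
LCS length = dp[4][4] = 2

2


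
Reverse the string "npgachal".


Input: npgachal
Reading characters right to left:
  Position 7: 'l'
  Position 6: 'a'
  Position 5: 'h'
  Position 4: 'c'
  Position 3: 'a'
  Position 2: 'g'
  Position 1: 'p'
  Position 0: 'n'
Reversed: lahcagpn

lahcagpn


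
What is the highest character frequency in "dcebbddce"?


Input: dcebbddce
Character counts:
  'b': 2
  'c': 2
  'd': 3
  'e': 2
Maximum frequency: 3

3


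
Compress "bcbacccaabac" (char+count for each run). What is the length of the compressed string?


Input: bcbacccaabac
Runs:
  'b' x 1 => "b1"
  'c' x 1 => "c1"
  'b' x 1 => "b1"
  'a' x 1 => "a1"
  'c' x 3 => "c3"
  'a' x 2 => "a2"
  'b' x 1 => "b1"
  'a' x 1 => "a1"
  'c' x 1 => "c1"
Compressed: "b1c1b1a1c3a2b1a1c1"
Compressed length: 18

18


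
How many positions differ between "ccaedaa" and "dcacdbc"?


Comparing "ccaedaa" and "dcacdbc" position by position:
  Position 0: 'c' vs 'd' => DIFFER
  Position 1: 'c' vs 'c' => same
  Position 2: 'a' vs 'a' => same
  Position 3: 'e' vs 'c' => DIFFER
  Position 4: 'd' vs 'd' => same
  Position 5: 'a' vs 'b' => DIFFER
  Position 6: 'a' vs 'c' => DIFFER
Positions that differ: 4

4


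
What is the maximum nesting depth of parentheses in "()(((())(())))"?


Input: "()(((())(())))"
Tracking depth:
  Position 0 '(': depth becomes 1
  Position 1 ')': depth becomes 0
  Position 2 '(': depth becomes 1
  Position 3 '(': depth becomes 2
  Position 4 '(': depth becomes 3
  Position 5 '(': depth becomes 4
  Position 6 ')': depth becomes 3
  Position 7 ')': depth becomes 2
  Position 8 '(': depth becomes 3
  Position 9 '(': depth becomes 4
  Position 10 ')': depth becomes 3
  Position 11 ')': depth becomes 2
  Position 12 ')': depth becomes 1
  Position 13 ')': depth becomes 0
Maximum depth reached: 4

4


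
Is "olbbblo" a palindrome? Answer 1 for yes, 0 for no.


Input: olbbblo
Reversed: olbbblo
  Compare pos 0 ('o') with pos 6 ('o'): match
  Compare pos 1 ('l') with pos 5 ('l'): match
  Compare pos 2 ('b') with pos 4 ('b'): match
Result: palindrome

1


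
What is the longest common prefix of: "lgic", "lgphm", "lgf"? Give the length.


Words: lgic, lgphm, lgf
  Position 0: all 'l' => match
  Position 1: all 'g' => match
  Position 2: ('i', 'p', 'f') => mismatch, stop
LCP = "lg" (length 2)

2


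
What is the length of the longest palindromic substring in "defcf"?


Input: "defcf"
Checking substrings for palindromes:
  [2:5] "fcf" (len 3) => palindrome
Longest palindromic substring: "fcf" with length 3

3


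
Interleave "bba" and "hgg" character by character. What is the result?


Interleaving "bba" and "hgg":
  Position 0: 'b' from first, 'h' from second => "bh"
  Position 1: 'b' from first, 'g' from second => "bg"
  Position 2: 'a' from first, 'g' from second => "ag"
Result: bhbgag

bhbgag


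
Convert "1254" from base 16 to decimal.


Input: "1254" in base 16
Positional expansion:
  Digit '1' (value 1) x 16^3 = 4096
  Digit '2' (value 2) x 16^2 = 512
  Digit '5' (value 5) x 16^1 = 80
  Digit '4' (value 4) x 16^0 = 4
Sum = 4692

4692


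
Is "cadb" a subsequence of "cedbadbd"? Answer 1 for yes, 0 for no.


Check if "cadb" is a subsequence of "cedbadbd"
Greedy scan:
  Position 0 ('c'): matches sub[0] = 'c'
  Position 1 ('e'): no match needed
  Position 2 ('d'): no match needed
  Position 3 ('b'): no match needed
  Position 4 ('a'): matches sub[1] = 'a'
  Position 5 ('d'): matches sub[2] = 'd'
  Position 6 ('b'): matches sub[3] = 'b'
  Position 7 ('d'): no match needed
All 4 characters matched => is a subsequence

1


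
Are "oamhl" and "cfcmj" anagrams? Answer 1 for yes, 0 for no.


Strings: "oamhl", "cfcmj"
Sorted first:  ahlmo
Sorted second: ccfjm
Differ at position 0: 'a' vs 'c' => not anagrams

0


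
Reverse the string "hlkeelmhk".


Input: hlkeelmhk
Reading characters right to left:
  Position 8: 'k'
  Position 7: 'h'
  Position 6: 'm'
  Position 5: 'l'
  Position 4: 'e'
  Position 3: 'e'
  Position 2: 'k'
  Position 1: 'l'
  Position 0: 'h'
Reversed: khmleeklh

khmleeklh


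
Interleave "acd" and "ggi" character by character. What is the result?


Interleaving "acd" and "ggi":
  Position 0: 'a' from first, 'g' from second => "ag"
  Position 1: 'c' from first, 'g' from second => "cg"
  Position 2: 'd' from first, 'i' from second => "di"
Result: agcgdi

agcgdi


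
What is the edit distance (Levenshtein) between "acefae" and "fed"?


Computing edit distance: "acefae" -> "fed"
DP table:
           f    e    d
      0    1    2    3
  a   1    1    2    3
  c   2    2    2    3
  e   3    3    2    3
  f   4    3    3    3
  a   5    4    4    4
  e   6    5    4    5
Edit distance = dp[6][3] = 5

5


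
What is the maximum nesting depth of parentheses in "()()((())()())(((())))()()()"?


Input: "()()((())()())(((())))()()()"
Tracking depth:
  Position 0 '(': depth becomes 1
  Position 1 ')': depth becomes 0
  Position 2 '(': depth becomes 1
  Position 3 ')': depth becomes 0
  Position 4 '(': depth becomes 1
  Position 5 '(': depth becomes 2
  Position 6 '(': depth becomes 3
  Position 7 ')': depth becomes 2
  Position 8 ')': depth becomes 1
  Position 9 '(': depth becomes 2
  Position 10 ')': depth becomes 1
  Position 11 '(': depth becomes 2
  Position 12 ')': depth becomes 1
  Position 13 ')': depth becomes 0
  Position 14 '(': depth becomes 1
  Position 15 '(': depth becomes 2
  Position 16 '(': depth becomes 3
  Position 17 '(': depth becomes 4
  Position 18 ')': depth becomes 3
  Position 19 ')': depth becomes 2
  Position 20 ')': depth becomes 1
  Position 21 ')': depth becomes 0
  Position 22 '(': depth becomes 1
  Position 23 ')': depth becomes 0
  Position 24 '(': depth becomes 1
  Position 25 ')': depth becomes 0
  Position 26 '(': depth becomes 1
  Position 27 ')': depth becomes 0
Maximum depth reached: 4

4


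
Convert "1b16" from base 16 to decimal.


Input: "1b16" in base 16
Positional expansion:
  Digit '1' (value 1) x 16^3 = 4096
  Digit 'b' (value 11) x 16^2 = 2816
  Digit '1' (value 1) x 16^1 = 16
  Digit '6' (value 6) x 16^0 = 6
Sum = 6934

6934


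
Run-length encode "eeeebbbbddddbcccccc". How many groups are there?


Input: eeeebbbbddddbcccccc
Scanning for consecutive runs:
  Group 1: 'e' x 4 (positions 0-3)
  Group 2: 'b' x 4 (positions 4-7)
  Group 3: 'd' x 4 (positions 8-11)
  Group 4: 'b' x 1 (positions 12-12)
  Group 5: 'c' x 6 (positions 13-18)
Total groups: 5

5


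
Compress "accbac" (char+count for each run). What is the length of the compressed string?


Input: accbac
Runs:
  'a' x 1 => "a1"
  'c' x 2 => "c2"
  'b' x 1 => "b1"
  'a' x 1 => "a1"
  'c' x 1 => "c1"
Compressed: "a1c2b1a1c1"
Compressed length: 10

10


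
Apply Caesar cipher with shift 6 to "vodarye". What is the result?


Caesar cipher: shift "vodarye" by 6
  'v' (pos 21) + 6 = pos 1 = 'b'
  'o' (pos 14) + 6 = pos 20 = 'u'
  'd' (pos 3) + 6 = pos 9 = 'j'
  'a' (pos 0) + 6 = pos 6 = 'g'
  'r' (pos 17) + 6 = pos 23 = 'x'
  'y' (pos 24) + 6 = pos 4 = 'e'
  'e' (pos 4) + 6 = pos 10 = 'k'
Result: bujgxek

bujgxek


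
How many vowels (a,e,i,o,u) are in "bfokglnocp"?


Input: bfokglnocp
Checking each character:
  'b' at position 0: consonant
  'f' at position 1: consonant
  'o' at position 2: vowel (running total: 1)
  'k' at position 3: consonant
  'g' at position 4: consonant
  'l' at position 5: consonant
  'n' at position 6: consonant
  'o' at position 7: vowel (running total: 2)
  'c' at position 8: consonant
  'p' at position 9: consonant
Total vowels: 2

2


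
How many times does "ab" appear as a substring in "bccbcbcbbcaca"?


Searching for "ab" in "bccbcbcbbcaca"
Scanning each position:
  Position 0: "bc" => no
  Position 1: "cc" => no
  Position 2: "cb" => no
  Position 3: "bc" => no
  Position 4: "cb" => no
  Position 5: "bc" => no
  Position 6: "cb" => no
  Position 7: "bb" => no
  Position 8: "bc" => no
  Position 9: "ca" => no
  Position 10: "ac" => no
  Position 11: "ca" => no
Total occurrences: 0

0


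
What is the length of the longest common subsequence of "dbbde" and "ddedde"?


LCS of "dbbde" and "ddedde"
DP table:
           d    d    e    d    d    e
      0    0    0    0    0    0    0
  d   0    1    1    1    1    1    1
  b   0    1    1    1    1    1    1
  b   0    1    1    1    1    1    1
  d   0    1    2    2    2    2    2
  e   0    1    2    3    3    3    3
LCS length = dp[5][6] = 3

3


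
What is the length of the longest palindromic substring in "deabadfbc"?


Input: "deabadfbc"
Checking substrings for palindromes:
  [2:5] "aba" (len 3) => palindrome
Longest palindromic substring: "aba" with length 3

3


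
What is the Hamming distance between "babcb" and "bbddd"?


Comparing "babcb" and "bbddd" position by position:
  Position 0: 'b' vs 'b' => same
  Position 1: 'a' vs 'b' => differ
  Position 2: 'b' vs 'd' => differ
  Position 3: 'c' vs 'd' => differ
  Position 4: 'b' vs 'd' => differ
Total differences (Hamming distance): 4

4


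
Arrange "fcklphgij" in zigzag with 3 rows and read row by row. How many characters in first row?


Zigzag "fcklphgij" into 3 rows:
Placing characters:
  'f' => row 0
  'c' => row 1
  'k' => row 2
  'l' => row 1
  'p' => row 0
  'h' => row 1
  'g' => row 2
  'i' => row 1
  'j' => row 0
Rows:
  Row 0: "fpj"
  Row 1: "clhi"
  Row 2: "kg"
First row length: 3

3


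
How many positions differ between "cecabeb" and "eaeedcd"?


Comparing "cecabeb" and "eaeedcd" position by position:
  Position 0: 'c' vs 'e' => DIFFER
  Position 1: 'e' vs 'a' => DIFFER
  Position 2: 'c' vs 'e' => DIFFER
  Position 3: 'a' vs 'e' => DIFFER
  Position 4: 'b' vs 'd' => DIFFER
  Position 5: 'e' vs 'c' => DIFFER
  Position 6: 'b' vs 'd' => DIFFER
Positions that differ: 7

7


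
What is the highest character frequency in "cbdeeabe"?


Input: cbdeeabe
Character counts:
  'a': 1
  'b': 2
  'c': 1
  'd': 1
  'e': 3
Maximum frequency: 3

3


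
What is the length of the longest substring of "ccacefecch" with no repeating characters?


Input: "ccacefecch"
Sliding window (track last position of each char):
  Position 0 ('c'): window [0,0] length 1 -- new best
  Position 1 ('c'): repeat (last at 0), move window start to 1
  Position 1 ('c'): window [1,1] length 1
  Position 2 ('a'): window [1,2] length 2 -- new best
  Position 3 ('c'): repeat (last at 1), move window start to 2
  Position 3 ('c'): window [2,3] length 2
  Position 4 ('e'): window [2,4] length 3 -- new best
  Position 5 ('f'): window [2,5] length 4 -- new best
  Position 6 ('e'): repeat (last at 4), move window start to 5
  Position 6 ('e'): window [5,6] length 2
  Position 7 ('c'): window [5,7] length 3
  Position 8 ('c'): repeat (last at 7), move window start to 8
  Position 8 ('c'): window [8,8] length 1
  Position 9 ('h'): window [8,9] length 2
Longest substring with no repeats: "acef" with length 4

4


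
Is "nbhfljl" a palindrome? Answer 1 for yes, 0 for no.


Input: nbhfljl
Reversed: ljlfhbn
  Compare pos 0 ('n') with pos 6 ('l'): MISMATCH
  Compare pos 1 ('b') with pos 5 ('j'): MISMATCH
  Compare pos 2 ('h') with pos 4 ('l'): MISMATCH
Result: not a palindrome

0


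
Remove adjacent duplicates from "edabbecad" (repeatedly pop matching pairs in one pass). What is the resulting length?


Input: edabbecad
Stack-based adjacent duplicate removal:
  Read 'e': push. Stack: e
  Read 'd': push. Stack: ed
  Read 'a': push. Stack: eda
  Read 'b': push. Stack: edab
  Read 'b': matches stack top 'b' => pop. Stack: eda
  Read 'e': push. Stack: edae
  Read 'c': push. Stack: edaec
  Read 'a': push. Stack: edaeca
  Read 'd': push. Stack: edaecad
Final stack: "edaecad" (length 7)

7


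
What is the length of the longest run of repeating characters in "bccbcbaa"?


Input: "bccbcbaa"
Scanning for longest run:
  Position 1 ('c'): new char, reset run to 1
  Position 2 ('c'): continues run of 'c', length=2
  Position 3 ('b'): new char, reset run to 1
  Position 4 ('c'): new char, reset run to 1
  Position 5 ('b'): new char, reset run to 1
  Position 6 ('a'): new char, reset run to 1
  Position 7 ('a'): continues run of 'a', length=2
Longest run: 'c' with length 2

2


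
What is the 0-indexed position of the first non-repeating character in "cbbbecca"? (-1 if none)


Input: cbbbecca
Character frequencies:
  'a': 1
  'b': 3
  'c': 3
  'e': 1
Scanning left to right for freq == 1:
  Position 0 ('c'): freq=3, skip
  Position 1 ('b'): freq=3, skip
  Position 2 ('b'): freq=3, skip
  Position 3 ('b'): freq=3, skip
  Position 4 ('e'): unique! => answer = 4

4


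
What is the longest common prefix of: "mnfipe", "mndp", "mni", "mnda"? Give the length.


Words: mnfipe, mndp, mni, mnda
  Position 0: all 'm' => match
  Position 1: all 'n' => match
  Position 2: ('f', 'd', 'i', 'd') => mismatch, stop
LCP = "mn" (length 2)

2


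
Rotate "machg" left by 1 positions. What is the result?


Input: "machg", rotate left by 1
First 1 characters: "m"
Remaining characters: "achg"
Concatenate remaining + first: "achg" + "m" = "achgm"

achgm


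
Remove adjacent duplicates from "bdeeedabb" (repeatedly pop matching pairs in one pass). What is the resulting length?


Input: bdeeedabb
Stack-based adjacent duplicate removal:
  Read 'b': push. Stack: b
  Read 'd': push. Stack: bd
  Read 'e': push. Stack: bde
  Read 'e': matches stack top 'e' => pop. Stack: bd
  Read 'e': push. Stack: bde
  Read 'd': push. Stack: bded
  Read 'a': push. Stack: bdeda
  Read 'b': push. Stack: bdedab
  Read 'b': matches stack top 'b' => pop. Stack: bdeda
Final stack: "bdeda" (length 5)

5


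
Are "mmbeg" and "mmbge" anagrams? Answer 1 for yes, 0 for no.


Strings: "mmbeg", "mmbge"
Sorted first:  begmm
Sorted second: begmm
Sorted forms match => anagrams

1


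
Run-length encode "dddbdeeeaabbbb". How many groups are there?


Input: dddbdeeeaabbbb
Scanning for consecutive runs:
  Group 1: 'd' x 3 (positions 0-2)
  Group 2: 'b' x 1 (positions 3-3)
  Group 3: 'd' x 1 (positions 4-4)
  Group 4: 'e' x 3 (positions 5-7)
  Group 5: 'a' x 2 (positions 8-9)
  Group 6: 'b' x 4 (positions 10-13)
Total groups: 6

6


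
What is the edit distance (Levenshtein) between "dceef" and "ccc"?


Computing edit distance: "dceef" -> "ccc"
DP table:
           c    c    c
      0    1    2    3
  d   1    1    2    3
  c   2    1    1    2
  e   3    2    2    2
  e   4    3    3    3
  f   5    4    4    4
Edit distance = dp[5][3] = 4

4


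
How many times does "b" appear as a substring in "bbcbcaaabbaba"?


Searching for "b" in "bbcbcaaabbaba"
Scanning each position:
  Position 0: "b" => MATCH
  Position 1: "b" => MATCH
  Position 2: "c" => no
  Position 3: "b" => MATCH
  Position 4: "c" => no
  Position 5: "a" => no
  Position 6: "a" => no
  Position 7: "a" => no
  Position 8: "b" => MATCH
  Position 9: "b" => MATCH
  Position 10: "a" => no
  Position 11: "b" => MATCH
  Position 12: "a" => no
Total occurrences: 6

6


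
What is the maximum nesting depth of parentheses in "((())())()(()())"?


Input: "((())())()(()())"
Tracking depth:
  Position 0 '(': depth becomes 1
  Position 1 '(': depth becomes 2
  Position 2 '(': depth becomes 3
  Position 3 ')': depth becomes 2
  Position 4 ')': depth becomes 1
  Position 5 '(': depth becomes 2
  Position 6 ')': depth becomes 1
  Position 7 ')': depth becomes 0
  Position 8 '(': depth becomes 1
  Position 9 ')': depth becomes 0
  Position 10 '(': depth becomes 1
  Position 11 '(': depth becomes 2
  Position 12 ')': depth becomes 1
  Position 13 '(': depth becomes 2
  Position 14 ')': depth becomes 1
  Position 15 ')': depth becomes 0
Maximum depth reached: 3

3


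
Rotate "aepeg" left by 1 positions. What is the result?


Input: "aepeg", rotate left by 1
First 1 characters: "a"
Remaining characters: "epeg"
Concatenate remaining + first: "epeg" + "a" = "epega"

epega


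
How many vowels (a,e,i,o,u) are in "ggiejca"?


Input: ggiejca
Checking each character:
  'g' at position 0: consonant
  'g' at position 1: consonant
  'i' at position 2: vowel (running total: 1)
  'e' at position 3: vowel (running total: 2)
  'j' at position 4: consonant
  'c' at position 5: consonant
  'a' at position 6: vowel (running total: 3)
Total vowels: 3

3


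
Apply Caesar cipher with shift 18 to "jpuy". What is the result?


Caesar cipher: shift "jpuy" by 18
  'j' (pos 9) + 18 = pos 1 = 'b'
  'p' (pos 15) + 18 = pos 7 = 'h'
  'u' (pos 20) + 18 = pos 12 = 'm'
  'y' (pos 24) + 18 = pos 16 = 'q'
Result: bhmq

bhmq


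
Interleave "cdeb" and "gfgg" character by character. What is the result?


Interleaving "cdeb" and "gfgg":
  Position 0: 'c' from first, 'g' from second => "cg"
  Position 1: 'd' from first, 'f' from second => "df"
  Position 2: 'e' from first, 'g' from second => "eg"
  Position 3: 'b' from first, 'g' from second => "bg"
Result: cgdfegbg

cgdfegbg


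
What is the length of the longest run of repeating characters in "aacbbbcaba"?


Input: "aacbbbcaba"
Scanning for longest run:
  Position 1 ('a'): continues run of 'a', length=2
  Position 2 ('c'): new char, reset run to 1
  Position 3 ('b'): new char, reset run to 1
  Position 4 ('b'): continues run of 'b', length=2
  Position 5 ('b'): continues run of 'b', length=3
  Position 6 ('c'): new char, reset run to 1
  Position 7 ('a'): new char, reset run to 1
  Position 8 ('b'): new char, reset run to 1
  Position 9 ('a'): new char, reset run to 1
Longest run: 'b' with length 3

3


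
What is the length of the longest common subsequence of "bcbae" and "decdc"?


LCS of "bcbae" and "decdc"
DP table:
           d    e    c    d    c
      0    0    0    0    0    0
  b   0    0    0    0    0    0
  c   0    0    0    1    1    1
  b   0    0    0    1    1    1
  a   0    0    0    1    1    1
  e   0    0    1    1    1    1
LCS length = dp[5][5] = 1

1


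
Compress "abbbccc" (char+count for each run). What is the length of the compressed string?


Input: abbbccc
Runs:
  'a' x 1 => "a1"
  'b' x 3 => "b3"
  'c' x 3 => "c3"
Compressed: "a1b3c3"
Compressed length: 6

6


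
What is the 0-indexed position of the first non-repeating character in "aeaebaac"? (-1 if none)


Input: aeaebaac
Character frequencies:
  'a': 4
  'b': 1
  'c': 1
  'e': 2
Scanning left to right for freq == 1:
  Position 0 ('a'): freq=4, skip
  Position 1 ('e'): freq=2, skip
  Position 2 ('a'): freq=4, skip
  Position 3 ('e'): freq=2, skip
  Position 4 ('b'): unique! => answer = 4

4


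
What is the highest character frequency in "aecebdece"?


Input: aecebdece
Character counts:
  'a': 1
  'b': 1
  'c': 2
  'd': 1
  'e': 4
Maximum frequency: 4

4


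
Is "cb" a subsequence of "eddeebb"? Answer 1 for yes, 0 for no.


Check if "cb" is a subsequence of "eddeebb"
Greedy scan:
  Position 0 ('e'): no match needed
  Position 1 ('d'): no match needed
  Position 2 ('d'): no match needed
  Position 3 ('e'): no match needed
  Position 4 ('e'): no match needed
  Position 5 ('b'): no match needed
  Position 6 ('b'): no match needed
Only matched 0/2 characters => not a subsequence

0


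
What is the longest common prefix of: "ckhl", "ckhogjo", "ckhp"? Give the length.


Words: ckhl, ckhogjo, ckhp
  Position 0: all 'c' => match
  Position 1: all 'k' => match
  Position 2: all 'h' => match
  Position 3: ('l', 'o', 'p') => mismatch, stop
LCP = "ckh" (length 3)

3


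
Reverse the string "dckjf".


Input: dckjf
Reading characters right to left:
  Position 4: 'f'
  Position 3: 'j'
  Position 2: 'k'
  Position 1: 'c'
  Position 0: 'd'
Reversed: fjkcd

fjkcd


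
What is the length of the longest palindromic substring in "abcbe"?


Input: "abcbe"
Checking substrings for palindromes:
  [1:4] "bcb" (len 3) => palindrome
Longest palindromic substring: "bcb" with length 3

3


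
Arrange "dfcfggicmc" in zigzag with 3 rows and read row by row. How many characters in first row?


Zigzag "dfcfggicmc" into 3 rows:
Placing characters:
  'd' => row 0
  'f' => row 1
  'c' => row 2
  'f' => row 1
  'g' => row 0
  'g' => row 1
  'i' => row 2
  'c' => row 1
  'm' => row 0
  'c' => row 1
Rows:
  Row 0: "dgm"
  Row 1: "ffgcc"
  Row 2: "ci"
First row length: 3

3


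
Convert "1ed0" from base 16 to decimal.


Input: "1ed0" in base 16
Positional expansion:
  Digit '1' (value 1) x 16^3 = 4096
  Digit 'e' (value 14) x 16^2 = 3584
  Digit 'd' (value 13) x 16^1 = 208
  Digit '0' (value 0) x 16^0 = 0
Sum = 7888

7888


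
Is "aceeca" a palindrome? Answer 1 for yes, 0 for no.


Input: aceeca
Reversed: aceeca
  Compare pos 0 ('a') with pos 5 ('a'): match
  Compare pos 1 ('c') with pos 4 ('c'): match
  Compare pos 2 ('e') with pos 3 ('e'): match
Result: palindrome

1


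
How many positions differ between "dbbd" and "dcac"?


Comparing "dbbd" and "dcac" position by position:
  Position 0: 'd' vs 'd' => same
  Position 1: 'b' vs 'c' => DIFFER
  Position 2: 'b' vs 'a' => DIFFER
  Position 3: 'd' vs 'c' => DIFFER
Positions that differ: 3

3


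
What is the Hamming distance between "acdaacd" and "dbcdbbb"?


Comparing "acdaacd" and "dbcdbbb" position by position:
  Position 0: 'a' vs 'd' => differ
  Position 1: 'c' vs 'b' => differ
  Position 2: 'd' vs 'c' => differ
  Position 3: 'a' vs 'd' => differ
  Position 4: 'a' vs 'b' => differ
  Position 5: 'c' vs 'b' => differ
  Position 6: 'd' vs 'b' => differ
Total differences (Hamming distance): 7

7


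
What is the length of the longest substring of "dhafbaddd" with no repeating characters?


Input: "dhafbaddd"
Sliding window (track last position of each char):
  Position 0 ('d'): window [0,0] length 1 -- new best
  Position 1 ('h'): window [0,1] length 2 -- new best
  Position 2 ('a'): window [0,2] length 3 -- new best
  Position 3 ('f'): window [0,3] length 4 -- new best
  Position 4 ('b'): window [0,4] length 5 -- new best
  Position 5 ('a'): repeat (last at 2), move window start to 3
  Position 5 ('a'): window [3,5] length 3
  Position 6 ('d'): window [3,6] length 4
  Position 7 ('d'): repeat (last at 6), move window start to 7
  Position 7 ('d'): window [7,7] length 1
  Position 8 ('d'): repeat (last at 7), move window start to 8
  Position 8 ('d'): window [8,8] length 1
Longest substring with no repeats: "dhafb" with length 5

5


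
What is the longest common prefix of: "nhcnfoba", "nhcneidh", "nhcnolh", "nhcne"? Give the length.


Words: nhcnfoba, nhcneidh, nhcnolh, nhcne
  Position 0: all 'n' => match
  Position 1: all 'h' => match
  Position 2: all 'c' => match
  Position 3: all 'n' => match
  Position 4: ('f', 'e', 'o', 'e') => mismatch, stop
LCP = "nhcn" (length 4)

4


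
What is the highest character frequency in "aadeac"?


Input: aadeac
Character counts:
  'a': 3
  'c': 1
  'd': 1
  'e': 1
Maximum frequency: 3

3


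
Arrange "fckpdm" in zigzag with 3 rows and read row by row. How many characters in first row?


Zigzag "fckpdm" into 3 rows:
Placing characters:
  'f' => row 0
  'c' => row 1
  'k' => row 2
  'p' => row 1
  'd' => row 0
  'm' => row 1
Rows:
  Row 0: "fd"
  Row 1: "cpm"
  Row 2: "k"
First row length: 2

2


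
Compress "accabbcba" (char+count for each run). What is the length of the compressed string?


Input: accabbcba
Runs:
  'a' x 1 => "a1"
  'c' x 2 => "c2"
  'a' x 1 => "a1"
  'b' x 2 => "b2"
  'c' x 1 => "c1"
  'b' x 1 => "b1"
  'a' x 1 => "a1"
Compressed: "a1c2a1b2c1b1a1"
Compressed length: 14

14


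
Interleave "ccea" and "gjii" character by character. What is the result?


Interleaving "ccea" and "gjii":
  Position 0: 'c' from first, 'g' from second => "cg"
  Position 1: 'c' from first, 'j' from second => "cj"
  Position 2: 'e' from first, 'i' from second => "ei"
  Position 3: 'a' from first, 'i' from second => "ai"
Result: cgcjeiai

cgcjeiai


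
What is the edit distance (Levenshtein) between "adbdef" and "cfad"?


Computing edit distance: "adbdef" -> "cfad"
DP table:
           c    f    a    d
      0    1    2    3    4
  a   1    1    2    2    3
  d   2    2    2    3    2
  b   3    3    3    3    3
  d   4    4    4    4    3
  e   5    5    5    5    4
  f   6    6    5    6    5
Edit distance = dp[6][4] = 5

5


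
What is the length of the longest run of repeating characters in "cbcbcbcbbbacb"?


Input: "cbcbcbcbbbacb"
Scanning for longest run:
  Position 1 ('b'): new char, reset run to 1
  Position 2 ('c'): new char, reset run to 1
  Position 3 ('b'): new char, reset run to 1
  Position 4 ('c'): new char, reset run to 1
  Position 5 ('b'): new char, reset run to 1
  Position 6 ('c'): new char, reset run to 1
  Position 7 ('b'): new char, reset run to 1
  Position 8 ('b'): continues run of 'b', length=2
  Position 9 ('b'): continues run of 'b', length=3
  Position 10 ('a'): new char, reset run to 1
  Position 11 ('c'): new char, reset run to 1
  Position 12 ('b'): new char, reset run to 1
Longest run: 'b' with length 3

3


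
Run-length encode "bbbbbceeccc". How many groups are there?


Input: bbbbbceeccc
Scanning for consecutive runs:
  Group 1: 'b' x 5 (positions 0-4)
  Group 2: 'c' x 1 (positions 5-5)
  Group 3: 'e' x 2 (positions 6-7)
  Group 4: 'c' x 3 (positions 8-10)
Total groups: 4

4


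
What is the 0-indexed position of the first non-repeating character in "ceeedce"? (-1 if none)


Input: ceeedce
Character frequencies:
  'c': 2
  'd': 1
  'e': 4
Scanning left to right for freq == 1:
  Position 0 ('c'): freq=2, skip
  Position 1 ('e'): freq=4, skip
  Position 2 ('e'): freq=4, skip
  Position 3 ('e'): freq=4, skip
  Position 4 ('d'): unique! => answer = 4

4


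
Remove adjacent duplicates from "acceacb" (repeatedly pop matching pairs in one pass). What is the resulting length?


Input: acceacb
Stack-based adjacent duplicate removal:
  Read 'a': push. Stack: a
  Read 'c': push. Stack: ac
  Read 'c': matches stack top 'c' => pop. Stack: a
  Read 'e': push. Stack: ae
  Read 'a': push. Stack: aea
  Read 'c': push. Stack: aeac
  Read 'b': push. Stack: aeacb
Final stack: "aeacb" (length 5)

5


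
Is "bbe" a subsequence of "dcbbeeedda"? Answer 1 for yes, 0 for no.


Check if "bbe" is a subsequence of "dcbbeeedda"
Greedy scan:
  Position 0 ('d'): no match needed
  Position 1 ('c'): no match needed
  Position 2 ('b'): matches sub[0] = 'b'
  Position 3 ('b'): matches sub[1] = 'b'
  Position 4 ('e'): matches sub[2] = 'e'
  Position 5 ('e'): no match needed
  Position 6 ('e'): no match needed
  Position 7 ('d'): no match needed
  Position 8 ('d'): no match needed
  Position 9 ('a'): no match needed
All 3 characters matched => is a subsequence

1


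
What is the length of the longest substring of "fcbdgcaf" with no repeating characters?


Input: "fcbdgcaf"
Sliding window (track last position of each char):
  Position 0 ('f'): window [0,0] length 1 -- new best
  Position 1 ('c'): window [0,1] length 2 -- new best
  Position 2 ('b'): window [0,2] length 3 -- new best
  Position 3 ('d'): window [0,3] length 4 -- new best
  Position 4 ('g'): window [0,4] length 5 -- new best
  Position 5 ('c'): repeat (last at 1), move window start to 2
  Position 5 ('c'): window [2,5] length 4
  Position 6 ('a'): window [2,6] length 5
  Position 7 ('f'): window [2,7] length 6 -- new best
Longest substring with no repeats: "bdgcaf" with length 6

6


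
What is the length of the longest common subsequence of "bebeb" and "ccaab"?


LCS of "bebeb" and "ccaab"
DP table:
           c    c    a    a    b
      0    0    0    0    0    0
  b   0    0    0    0    0    1
  e   0    0    0    0    0    1
  b   0    0    0    0    0    1
  e   0    0    0    0    0    1
  b   0    0    0    0    0    1
LCS length = dp[5][5] = 1

1


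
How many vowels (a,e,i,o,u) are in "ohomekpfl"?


Input: ohomekpfl
Checking each character:
  'o' at position 0: vowel (running total: 1)
  'h' at position 1: consonant
  'o' at position 2: vowel (running total: 2)
  'm' at position 3: consonant
  'e' at position 4: vowel (running total: 3)
  'k' at position 5: consonant
  'p' at position 6: consonant
  'f' at position 7: consonant
  'l' at position 8: consonant
Total vowels: 3

3


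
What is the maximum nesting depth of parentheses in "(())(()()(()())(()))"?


Input: "(())(()()(()())(()))"
Tracking depth:
  Position 0 '(': depth becomes 1
  Position 1 '(': depth becomes 2
  Position 2 ')': depth becomes 1
  Position 3 ')': depth becomes 0
  Position 4 '(': depth becomes 1
  Position 5 '(': depth becomes 2
  Position 6 ')': depth becomes 1
  Position 7 '(': depth becomes 2
  Position 8 ')': depth becomes 1
  Position 9 '(': depth becomes 2
  Position 10 '(': depth becomes 3
  Position 11 ')': depth becomes 2
  Position 12 '(': depth becomes 3
  Position 13 ')': depth becomes 2
  Position 14 ')': depth becomes 1
  Position 15 '(': depth becomes 2
  Position 16 '(': depth becomes 3
  Position 17 ')': depth becomes 2
  Position 18 ')': depth becomes 1
  Position 19 ')': depth becomes 0
Maximum depth reached: 3

3


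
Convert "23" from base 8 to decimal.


Input: "23" in base 8
Positional expansion:
  Digit '2' (value 2) x 8^1 = 16
  Digit '3' (value 3) x 8^0 = 3
Sum = 19

19


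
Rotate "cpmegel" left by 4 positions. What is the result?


Input: "cpmegel", rotate left by 4
First 4 characters: "cpme"
Remaining characters: "gel"
Concatenate remaining + first: "gel" + "cpme" = "gelcpme"

gelcpme
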